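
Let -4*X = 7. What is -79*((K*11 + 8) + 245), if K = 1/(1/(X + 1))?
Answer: -77341/4 ≈ -19335.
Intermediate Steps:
X = -7/4 (X = -1/4*7 = -7/4 ≈ -1.7500)
K = -3/4 (K = 1/(1/(-7/4 + 1)) = 1/(1/(-3/4)) = 1/(-4/3) = -3/4 ≈ -0.75000)
-79*((K*11 + 8) + 245) = -79*((-3/4*11 + 8) + 245) = -79*((-33/4 + 8) + 245) = -79*(-1/4 + 245) = -79*979/4 = -77341/4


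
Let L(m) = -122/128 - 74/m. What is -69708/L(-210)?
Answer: 468437760/4037 ≈ 1.1604e+5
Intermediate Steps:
L(m) = -61/64 - 74/m (L(m) = -122*1/128 - 74/m = -61/64 - 74/m)
-69708/L(-210) = -69708/(-61/64 - 74/(-210)) = -69708/(-61/64 - 74*(-1/210)) = -69708/(-61/64 + 37/105) = -69708/(-4037/6720) = -69708*(-6720/4037) = 468437760/4037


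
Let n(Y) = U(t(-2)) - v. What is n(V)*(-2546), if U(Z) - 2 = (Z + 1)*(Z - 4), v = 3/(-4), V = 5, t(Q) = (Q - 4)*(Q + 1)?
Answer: -85291/2 ≈ -42646.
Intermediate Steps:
t(Q) = (1 + Q)*(-4 + Q) (t(Q) = (-4 + Q)*(1 + Q) = (1 + Q)*(-4 + Q))
v = -¾ (v = 3*(-¼) = -¾ ≈ -0.75000)
U(Z) = 2 + (1 + Z)*(-4 + Z) (U(Z) = 2 + (Z + 1)*(Z - 4) = 2 + (1 + Z)*(-4 + Z))
n(Y) = 67/4 (n(Y) = (-2 + (-4 + (-2)² - 3*(-2))² - 3*(-4 + (-2)² - 3*(-2))) - 1*(-¾) = (-2 + (-4 + 4 + 6)² - 3*(-4 + 4 + 6)) + ¾ = (-2 + 6² - 3*6) + ¾ = (-2 + 36 - 18) + ¾ = 16 + ¾ = 67/4)
n(V)*(-2546) = (67/4)*(-2546) = -85291/2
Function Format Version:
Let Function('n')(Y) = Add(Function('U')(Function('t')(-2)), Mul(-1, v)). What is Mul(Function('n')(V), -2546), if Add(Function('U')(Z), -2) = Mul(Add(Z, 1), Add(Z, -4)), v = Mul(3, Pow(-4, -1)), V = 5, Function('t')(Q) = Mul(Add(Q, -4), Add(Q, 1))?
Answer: Rational(-85291, 2) ≈ -42646.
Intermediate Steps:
Function('t')(Q) = Mul(Add(1, Q), Add(-4, Q)) (Function('t')(Q) = Mul(Add(-4, Q), Add(1, Q)) = Mul(Add(1, Q), Add(-4, Q)))
v = Rational(-3, 4) (v = Mul(3, Rational(-1, 4)) = Rational(-3, 4) ≈ -0.75000)
Function('U')(Z) = Add(2, Mul(Add(1, Z), Add(-4, Z))) (Function('U')(Z) = Add(2, Mul(Add(Z, 1), Add(Z, -4))) = Add(2, Mul(Add(1, Z), Add(-4, Z))))
Function('n')(Y) = Rational(67, 4) (Function('n')(Y) = Add(Add(-2, Pow(Add(-4, Pow(-2, 2), Mul(-3, -2)), 2), Mul(-3, Add(-4, Pow(-2, 2), Mul(-3, -2)))), Mul(-1, Rational(-3, 4))) = Add(Add(-2, Pow(Add(-4, 4, 6), 2), Mul(-3, Add(-4, 4, 6))), Rational(3, 4)) = Add(Add(-2, Pow(6, 2), Mul(-3, 6)), Rational(3, 4)) = Add(Add(-2, 36, -18), Rational(3, 4)) = Add(16, Rational(3, 4)) = Rational(67, 4))
Mul(Function('n')(V), -2546) = Mul(Rational(67, 4), -2546) = Rational(-85291, 2)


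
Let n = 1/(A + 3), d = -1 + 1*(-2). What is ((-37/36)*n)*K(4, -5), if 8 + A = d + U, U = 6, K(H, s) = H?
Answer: 37/18 ≈ 2.0556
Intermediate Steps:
d = -3 (d = -1 - 2 = -3)
A = -5 (A = -8 + (-3 + 6) = -8 + 3 = -5)
n = -½ (n = 1/(-5 + 3) = 1/(-2) = -½ ≈ -0.50000)
((-37/36)*n)*K(4, -5) = (-37/36*(-½))*4 = (-37*1/36*(-½))*4 = -37/36*(-½)*4 = (37/72)*4 = 37/18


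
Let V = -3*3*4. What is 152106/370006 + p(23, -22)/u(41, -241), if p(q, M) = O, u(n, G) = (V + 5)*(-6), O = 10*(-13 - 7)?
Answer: -11427371/17205279 ≈ -0.66418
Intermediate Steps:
V = -36 (V = -9*4 = -36)
O = -200 (O = 10*(-20) = -200)
u(n, G) = 186 (u(n, G) = (-36 + 5)*(-6) = -31*(-6) = 186)
p(q, M) = -200
152106/370006 + p(23, -22)/u(41, -241) = 152106/370006 - 200/186 = 152106*(1/370006) - 200*1/186 = 76053/185003 - 100/93 = -11427371/17205279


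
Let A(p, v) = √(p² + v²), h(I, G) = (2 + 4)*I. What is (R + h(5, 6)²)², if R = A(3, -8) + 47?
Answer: (947 + √73)² ≈ 9.1306e+5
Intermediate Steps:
h(I, G) = 6*I
R = 47 + √73 (R = √(3² + (-8)²) + 47 = √(9 + 64) + 47 = √73 + 47 = 47 + √73 ≈ 55.544)
(R + h(5, 6)²)² = ((47 + √73) + (6*5)²)² = ((47 + √73) + 30²)² = ((47 + √73) + 900)² = (947 + √73)²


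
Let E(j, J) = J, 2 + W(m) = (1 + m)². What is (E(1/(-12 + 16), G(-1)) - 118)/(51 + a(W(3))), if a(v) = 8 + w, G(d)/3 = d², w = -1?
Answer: -115/58 ≈ -1.9828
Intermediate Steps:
W(m) = -2 + (1 + m)²
G(d) = 3*d²
a(v) = 7 (a(v) = 8 - 1 = 7)
(E(1/(-12 + 16), G(-1)) - 118)/(51 + a(W(3))) = (3*(-1)² - 118)/(51 + 7) = (3*1 - 118)/58 = (3 - 118)*(1/58) = -115*1/58 = -115/58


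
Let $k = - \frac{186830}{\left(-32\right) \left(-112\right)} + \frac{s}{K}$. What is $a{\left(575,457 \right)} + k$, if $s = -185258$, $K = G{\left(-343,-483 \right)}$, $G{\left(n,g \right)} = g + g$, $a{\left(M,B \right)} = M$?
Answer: $\frac{88364989}{123648} \approx 714.65$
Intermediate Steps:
$G{\left(n,g \right)} = 2 g$
$K = -966$ ($K = 2 \left(-483\right) = -966$)
$k = \frac{17267389}{123648}$ ($k = - \frac{186830}{\left(-32\right) \left(-112\right)} - \frac{185258}{-966} = - \frac{186830}{3584} - - \frac{92629}{483} = \left(-186830\right) \frac{1}{3584} + \frac{92629}{483} = - \frac{13345}{256} + \frac{92629}{483} = \frac{17267389}{123648} \approx 139.65$)
$a{\left(575,457 \right)} + k = 575 + \frac{17267389}{123648} = \frac{88364989}{123648}$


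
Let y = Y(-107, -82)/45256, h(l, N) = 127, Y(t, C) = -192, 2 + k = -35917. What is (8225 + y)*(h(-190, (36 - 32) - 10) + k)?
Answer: -1665358845392/5657 ≈ -2.9439e+8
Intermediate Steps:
k = -35919 (k = -2 - 35917 = -35919)
y = -24/5657 (y = -192/45256 = -192*1/45256 = -24/5657 ≈ -0.0042425)
(8225 + y)*(h(-190, (36 - 32) - 10) + k) = (8225 - 24/5657)*(127 - 35919) = (46528801/5657)*(-35792) = -1665358845392/5657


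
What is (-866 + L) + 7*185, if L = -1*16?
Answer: 413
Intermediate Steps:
L = -16
(-866 + L) + 7*185 = (-866 - 16) + 7*185 = -882 + 1295 = 413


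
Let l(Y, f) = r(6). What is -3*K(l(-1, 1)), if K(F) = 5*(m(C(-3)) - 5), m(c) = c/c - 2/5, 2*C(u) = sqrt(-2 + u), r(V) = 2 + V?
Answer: 66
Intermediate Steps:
C(u) = sqrt(-2 + u)/2
m(c) = 3/5 (m(c) = 1 - 2*1/5 = 1 - 2/5 = 3/5)
l(Y, f) = 8 (l(Y, f) = 2 + 6 = 8)
K(F) = -22 (K(F) = 5*(3/5 - 5) = 5*(-22/5) = -22)
-3*K(l(-1, 1)) = -3*(-22) = 66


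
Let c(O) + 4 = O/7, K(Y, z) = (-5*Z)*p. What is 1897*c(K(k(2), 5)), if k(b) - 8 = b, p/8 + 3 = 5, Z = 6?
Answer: -137668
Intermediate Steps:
p = 16 (p = -24 + 8*5 = -24 + 40 = 16)
k(b) = 8 + b
K(Y, z) = -480 (K(Y, z) = -5*6*16 = -30*16 = -480)
c(O) = -4 + O/7
1897*c(K(k(2), 5)) = 1897*(-4 + (⅐)*(-480)) = 1897*(-4 - 480/7) = 1897*(-508/7) = -137668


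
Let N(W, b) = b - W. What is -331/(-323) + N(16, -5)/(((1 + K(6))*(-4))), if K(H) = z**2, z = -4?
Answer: 1723/1292 ≈ 1.3336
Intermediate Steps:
K(H) = 16 (K(H) = (-4)**2 = 16)
-331/(-323) + N(16, -5)/(((1 + K(6))*(-4))) = -331/(-323) + (-5 - 1*16)/(((1 + 16)*(-4))) = -331*(-1/323) + (-5 - 16)/((17*(-4))) = 331/323 - 21/(-68) = 331/323 - 21*(-1/68) = 331/323 + 21/68 = 1723/1292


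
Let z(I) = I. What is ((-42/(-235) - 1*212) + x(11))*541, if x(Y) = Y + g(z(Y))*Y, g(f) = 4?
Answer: -19937473/235 ≈ -84840.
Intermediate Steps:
x(Y) = 5*Y (x(Y) = Y + 4*Y = 5*Y)
((-42/(-235) - 1*212) + x(11))*541 = ((-42/(-235) - 1*212) + 5*11)*541 = ((-42*(-1/235) - 212) + 55)*541 = ((42/235 - 212) + 55)*541 = (-49778/235 + 55)*541 = -36853/235*541 = -19937473/235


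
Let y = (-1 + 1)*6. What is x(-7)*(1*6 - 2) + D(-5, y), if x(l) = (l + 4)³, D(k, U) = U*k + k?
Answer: -113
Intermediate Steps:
y = 0 (y = 0*6 = 0)
D(k, U) = k + U*k
x(l) = (4 + l)³
x(-7)*(1*6 - 2) + D(-5, y) = (4 - 7)³*(1*6 - 2) - 5*(1 + 0) = (-3)³*(6 - 2) - 5*1 = -27*4 - 5 = -108 - 5 = -113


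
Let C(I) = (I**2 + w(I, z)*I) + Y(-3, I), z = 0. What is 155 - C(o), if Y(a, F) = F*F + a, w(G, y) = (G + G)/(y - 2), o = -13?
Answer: -11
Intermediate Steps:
w(G, y) = 2*G/(-2 + y) (w(G, y) = (2*G)/(-2 + y) = 2*G/(-2 + y))
Y(a, F) = a + F**2 (Y(a, F) = F**2 + a = a + F**2)
C(I) = -3 + I**2 (C(I) = (I**2 + (2*I/(-2 + 0))*I) + (-3 + I**2) = (I**2 + (2*I/(-2))*I) + (-3 + I**2) = (I**2 + (2*I*(-1/2))*I) + (-3 + I**2) = (I**2 + (-I)*I) + (-3 + I**2) = (I**2 - I**2) + (-3 + I**2) = 0 + (-3 + I**2) = -3 + I**2)
155 - C(o) = 155 - (-3 + (-13)**2) = 155 - (-3 + 169) = 155 - 1*166 = 155 - 166 = -11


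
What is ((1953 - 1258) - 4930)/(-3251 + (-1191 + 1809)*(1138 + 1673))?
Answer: -4235/1733947 ≈ -0.0024424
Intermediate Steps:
((1953 - 1258) - 4930)/(-3251 + (-1191 + 1809)*(1138 + 1673)) = (695 - 4930)/(-3251 + 618*2811) = -4235/(-3251 + 1737198) = -4235/1733947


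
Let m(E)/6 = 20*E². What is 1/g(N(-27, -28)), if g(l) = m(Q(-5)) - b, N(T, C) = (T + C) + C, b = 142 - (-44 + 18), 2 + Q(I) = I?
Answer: 1/5712 ≈ 0.00017507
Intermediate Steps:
Q(I) = -2 + I
b = 168 (b = 142 - 1*(-26) = 142 + 26 = 168)
m(E) = 120*E² (m(E) = 6*(20*E²) = 120*E²)
N(T, C) = T + 2*C (N(T, C) = (C + T) + C = T + 2*C)
g(l) = 5712 (g(l) = 120*(-2 - 5)² - 1*168 = 120*(-7)² - 168 = 120*49 - 168 = 5880 - 168 = 5712)
1/g(N(-27, -28)) = 1/5712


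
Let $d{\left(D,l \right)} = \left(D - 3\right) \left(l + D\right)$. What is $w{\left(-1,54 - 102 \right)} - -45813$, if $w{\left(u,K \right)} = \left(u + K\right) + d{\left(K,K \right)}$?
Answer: $50660$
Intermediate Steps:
$d{\left(D,l \right)} = \left(-3 + D\right) \left(D + l\right)$
$w{\left(u,K \right)} = u - 5 K + 2 K^{2}$ ($w{\left(u,K \right)} = \left(u + K\right) + \left(K^{2} - 3 K - 3 K + K K\right) = \left(K + u\right) + \left(K^{2} - 3 K - 3 K + K^{2}\right) = \left(K + u\right) + \left(- 6 K + 2 K^{2}\right) = u - 5 K + 2 K^{2}$)
$w{\left(-1,54 - 102 \right)} - -45813 = \left(-1 - 5 \left(54 - 102\right) + 2 \left(54 - 102\right)^{2}\right) - -45813 = \left(-1 - 5 \left(54 - 102\right) + 2 \left(54 - 102\right)^{2}\right) + 45813 = \left(-1 - -240 + 2 \left(-48\right)^{2}\right) + 45813 = \left(-1 + 240 + 2 \cdot 2304\right) + 45813 = \left(-1 + 240 + 4608\right) + 45813 = 4847 + 45813 = 50660$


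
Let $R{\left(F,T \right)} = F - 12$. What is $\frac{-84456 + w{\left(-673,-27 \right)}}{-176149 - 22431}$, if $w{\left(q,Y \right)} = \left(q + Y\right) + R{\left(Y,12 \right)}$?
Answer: $\frac{17039}{39716} \approx 0.42902$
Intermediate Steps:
$R{\left(F,T \right)} = -12 + F$
$w{\left(q,Y \right)} = -12 + q + 2 Y$ ($w{\left(q,Y \right)} = \left(q + Y\right) + \left(-12 + Y\right) = \left(Y + q\right) + \left(-12 + Y\right) = -12 + q + 2 Y$)
$\frac{-84456 + w{\left(-673,-27 \right)}}{-176149 - 22431} = \frac{-84456 - 739}{-176149 - 22431} = \frac{-84456 - 739}{-198580} = \left(-84456 - 739\right) \left(- \frac{1}{198580}\right) = \left(-85195\right) \left(- \frac{1}{198580}\right) = \frac{17039}{39716}$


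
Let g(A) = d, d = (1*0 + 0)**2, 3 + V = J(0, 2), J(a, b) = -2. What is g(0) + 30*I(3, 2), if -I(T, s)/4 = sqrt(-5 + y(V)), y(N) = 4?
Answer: -120*I ≈ -120.0*I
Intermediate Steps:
V = -5 (V = -3 - 2 = -5)
d = 0 (d = (0 + 0)**2 = 0**2 = 0)
g(A) = 0
I(T, s) = -4*I (I(T, s) = -4*sqrt(-5 + 4) = -4*I)
g(0) + 30*I(3, 2) = 0 + 30*(-4*I) = 0 - 120*I = -120*I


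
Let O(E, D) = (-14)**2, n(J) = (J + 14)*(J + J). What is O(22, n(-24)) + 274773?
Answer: 274969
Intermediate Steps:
n(J) = 2*J*(14 + J) (n(J) = (14 + J)*(2*J) = 2*J*(14 + J))
O(E, D) = 196
O(22, n(-24)) + 274773 = 196 + 274773 = 274969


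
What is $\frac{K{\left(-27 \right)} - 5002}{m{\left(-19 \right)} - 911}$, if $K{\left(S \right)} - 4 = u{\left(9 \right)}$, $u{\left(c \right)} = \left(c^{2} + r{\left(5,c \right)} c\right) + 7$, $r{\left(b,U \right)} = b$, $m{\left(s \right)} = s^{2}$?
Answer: $\frac{973}{110} \approx 8.8455$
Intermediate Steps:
$u{\left(c \right)} = 7 + c^{2} + 5 c$ ($u{\left(c \right)} = \left(c^{2} + 5 c\right) + 7 = 7 + c^{2} + 5 c$)
$K{\left(S \right)} = 137$ ($K{\left(S \right)} = 4 + \left(7 + 9^{2} + 5 \cdot 9\right) = 4 + \left(7 + 81 + 45\right) = 4 + 133 = 137$)
$\frac{K{\left(-27 \right)} - 5002}{m{\left(-19 \right)} - 911} = \frac{137 - 5002}{\left(-19\right)^{2} - 911} = - \frac{4865}{361 - 911} = - \frac{4865}{-550} = \left(-4865\right) \left(- \frac{1}{550}\right) = \frac{973}{110}$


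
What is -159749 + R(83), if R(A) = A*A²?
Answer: 412038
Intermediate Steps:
R(A) = A³
-159749 + R(83) = -159749 + 83³ = -159749 + 571787 = 412038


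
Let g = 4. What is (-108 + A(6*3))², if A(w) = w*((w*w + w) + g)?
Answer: 37454400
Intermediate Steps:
A(w) = w*(4 + w + w²) (A(w) = w*((w*w + w) + 4) = w*((w² + w) + 4) = w*((w + w²) + 4) = w*(4 + w + w²))
(-108 + A(6*3))² = (-108 + (6*3)*(4 + 6*3 + (6*3)²))² = (-108 + 18*(4 + 18 + 18²))² = (-108 + 18*(4 + 18 + 324))² = (-108 + 18*346)² = (-108 + 6228)² = 6120² = 37454400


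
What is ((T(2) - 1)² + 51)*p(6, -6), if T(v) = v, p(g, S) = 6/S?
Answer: -52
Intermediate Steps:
((T(2) - 1)² + 51)*p(6, -6) = ((2 - 1)² + 51)*(6/(-6)) = (1² + 51)*(6*(-⅙)) = (1 + 51)*(-1) = 52*(-1) = -52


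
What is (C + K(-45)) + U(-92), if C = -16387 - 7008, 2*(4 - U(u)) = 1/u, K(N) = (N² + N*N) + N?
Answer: -3567023/184 ≈ -19386.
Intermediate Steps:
K(N) = N + 2*N² (K(N) = (N² + N²) + N = 2*N² + N = N + 2*N²)
U(u) = 4 - 1/(2*u)
C = -23395
(C + K(-45)) + U(-92) = (-23395 - 45*(1 + 2*(-45))) + (4 - ½/(-92)) = (-23395 - 45*(1 - 90)) + (4 - ½*(-1/92)) = (-23395 - 45*(-89)) + (4 + 1/184) = (-23395 + 4005) + 737/184 = -19390 + 737/184 = -3567023/184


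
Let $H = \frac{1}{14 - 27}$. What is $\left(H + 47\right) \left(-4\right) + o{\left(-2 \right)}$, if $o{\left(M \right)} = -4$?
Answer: $- \frac{2492}{13} \approx -191.69$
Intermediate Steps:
$H = - \frac{1}{13}$ ($H = \frac{1}{-13} = - \frac{1}{13} \approx -0.076923$)
$\left(H + 47\right) \left(-4\right) + o{\left(-2 \right)} = \left(- \frac{1}{13} + 47\right) \left(-4\right) - 4 = \frac{610}{13} \left(-4\right) - 4 = - \frac{2440}{13} - 4 = - \frac{2492}{13}$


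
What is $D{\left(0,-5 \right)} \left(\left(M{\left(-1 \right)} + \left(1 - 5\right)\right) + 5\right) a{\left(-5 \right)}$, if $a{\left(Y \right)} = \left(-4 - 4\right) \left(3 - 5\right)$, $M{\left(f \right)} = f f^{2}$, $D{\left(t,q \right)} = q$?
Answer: $0$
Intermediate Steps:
$M{\left(f \right)} = f^{3}$
$a{\left(Y \right)} = 16$ ($a{\left(Y \right)} = \left(-8\right) \left(-2\right) = 16$)
$D{\left(0,-5 \right)} \left(\left(M{\left(-1 \right)} + \left(1 - 5\right)\right) + 5\right) a{\left(-5 \right)} = - 5 \left(\left(\left(-1\right)^{3} + \left(1 - 5\right)\right) + 5\right) 16 = - 5 \left(\left(-1 - 4\right) + 5\right) 16 = - 5 \left(-5 + 5\right) 16 = \left(-5\right) 0 \cdot 16 = 0 \cdot 16 = 0$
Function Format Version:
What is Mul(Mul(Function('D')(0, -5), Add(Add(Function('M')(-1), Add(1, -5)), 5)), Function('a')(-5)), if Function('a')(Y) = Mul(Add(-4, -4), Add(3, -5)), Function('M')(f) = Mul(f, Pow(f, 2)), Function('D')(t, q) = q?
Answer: 0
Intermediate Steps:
Function('M')(f) = Pow(f, 3)
Function('a')(Y) = 16 (Function('a')(Y) = Mul(-8, -2) = 16)
Mul(Mul(Function('D')(0, -5), Add(Add(Function('M')(-1), Add(1, -5)), 5)), Function('a')(-5)) = Mul(Mul(-5, Add(Add(Pow(-1, 3), Add(1, -5)), 5)), 16) = Mul(Mul(-5, Add(Add(-1, -4), 5)), 16) = Mul(Mul(-5, Add(-5, 5)), 16) = Mul(Mul(-5, 0), 16) = Mul(0, 16) = 0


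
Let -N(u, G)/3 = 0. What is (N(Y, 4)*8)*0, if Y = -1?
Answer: 0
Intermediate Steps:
N(u, G) = 0 (N(u, G) = -3*0 = 0)
(N(Y, 4)*8)*0 = (0*8)*0 = 0*0 = 0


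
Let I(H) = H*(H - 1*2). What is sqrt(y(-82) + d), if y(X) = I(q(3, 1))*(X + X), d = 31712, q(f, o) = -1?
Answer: 2*sqrt(7805) ≈ 176.69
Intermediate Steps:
I(H) = H*(-2 + H) (I(H) = H*(H - 2) = H*(-2 + H))
y(X) = 6*X (y(X) = (-(-2 - 1))*(X + X) = (-1*(-3))*(2*X) = 3*(2*X) = 6*X)
sqrt(y(-82) + d) = sqrt(6*(-82) + 31712) = sqrt(-492 + 31712) = sqrt(31220) = 2*sqrt(7805)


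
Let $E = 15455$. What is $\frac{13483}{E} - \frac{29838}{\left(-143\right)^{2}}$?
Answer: $- \frac{16857493}{28730845} \approx -0.58674$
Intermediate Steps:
$\frac{13483}{E} - \frac{29838}{\left(-143\right)^{2}} = \frac{13483}{15455} - \frac{29838}{\left(-143\right)^{2}} = 13483 \cdot \frac{1}{15455} - \frac{29838}{20449} = \frac{13483}{15455} - \frac{29838}{20449} = - \frac{16857493}{28730845}$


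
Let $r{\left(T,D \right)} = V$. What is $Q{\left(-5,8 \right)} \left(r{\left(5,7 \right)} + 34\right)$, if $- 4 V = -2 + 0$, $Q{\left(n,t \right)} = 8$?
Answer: $276$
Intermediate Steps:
$V = \frac{1}{2}$ ($V = - \frac{-2 + 0}{4} = \left(- \frac{1}{4}\right) \left(-2\right) = \frac{1}{2} \approx 0.5$)
$r{\left(T,D \right)} = \frac{1}{2}$
$Q{\left(-5,8 \right)} \left(r{\left(5,7 \right)} + 34\right) = 8 \left(\frac{1}{2} + 34\right) = 8 \cdot \frac{69}{2} = 276$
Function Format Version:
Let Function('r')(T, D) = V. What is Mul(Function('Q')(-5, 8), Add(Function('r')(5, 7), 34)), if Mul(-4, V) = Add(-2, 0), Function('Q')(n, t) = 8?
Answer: 276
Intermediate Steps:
V = Rational(1, 2) (V = Mul(Rational(-1, 4), Add(-2, 0)) = Mul(Rational(-1, 4), -2) = Rational(1, 2) ≈ 0.50000)
Function('r')(T, D) = Rational(1, 2)
Mul(Function('Q')(-5, 8), Add(Function('r')(5, 7), 34)) = Mul(8, Add(Rational(1, 2), 34)) = Mul(8, Rational(69, 2)) = 276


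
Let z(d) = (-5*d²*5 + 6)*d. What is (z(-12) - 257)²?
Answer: 1837922641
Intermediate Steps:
z(d) = d*(6 - 25*d²) (z(d) = (-25*d² + 6)*d = (6 - 25*d²)*d = d*(6 - 25*d²))
(z(-12) - 257)² = (-12*(6 - 25*(-12)²) - 257)² = (-12*(6 - 25*144) - 257)² = (-12*(6 - 3600) - 257)² = (-12*(-3594) - 257)² = (43128 - 257)² = 42871² = 1837922641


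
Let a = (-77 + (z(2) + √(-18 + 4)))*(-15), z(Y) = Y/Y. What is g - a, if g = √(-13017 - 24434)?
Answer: -1140 + I*√37451 + 15*I*√14 ≈ -1140.0 + 249.65*I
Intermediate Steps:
z(Y) = 1
g = I*√37451 (g = √(-37451) = I*√37451 ≈ 193.52*I)
a = 1140 - 15*I*√14 (a = (-77 + (1 + √(-18 + 4)))*(-15) = (-77 + (1 + √(-14)))*(-15) = (-77 + (1 + I*√14))*(-15) = (-76 + I*√14)*(-15) = 1140 - 15*I*√14 ≈ 1140.0 - 56.125*I)
g - a = I*√37451 - (1140 - 15*I*√14) = I*√37451 + (-1140 + 15*I*√14) = -1140 + I*√37451 + 15*I*√14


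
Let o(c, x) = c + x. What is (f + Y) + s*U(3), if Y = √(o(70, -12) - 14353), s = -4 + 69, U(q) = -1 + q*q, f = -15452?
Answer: -14932 + I*√14295 ≈ -14932.0 + 119.56*I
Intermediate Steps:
U(q) = -1 + q²
s = 65
Y = I*√14295 (Y = √((70 - 12) - 14353) = √(58 - 14353) = √(-14295) = I*√14295 ≈ 119.56*I)
(f + Y) + s*U(3) = (-15452 + I*√14295) + 65*(-1 + 3²) = (-15452 + I*√14295) + 65*(-1 + 9) = (-15452 + I*√14295) + 65*8 = (-15452 + I*√14295) + 520 = -14932 + I*√14295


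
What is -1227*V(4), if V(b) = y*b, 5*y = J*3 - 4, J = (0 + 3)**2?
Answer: -112884/5 ≈ -22577.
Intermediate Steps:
J = 9 (J = 3**2 = 9)
y = 23/5 (y = (9*3 - 4)/5 = (27 - 4)/5 = (1/5)*23 = 23/5 ≈ 4.6000)
V(b) = 23*b/5
-1227*V(4) = -28221*4/5 = -1227*92/5 = -112884/5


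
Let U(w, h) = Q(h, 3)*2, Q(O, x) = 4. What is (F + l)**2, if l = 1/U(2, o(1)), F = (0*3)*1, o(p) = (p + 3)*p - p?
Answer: 1/64 ≈ 0.015625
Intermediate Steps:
o(p) = -p + p*(3 + p) (o(p) = (3 + p)*p - p = p*(3 + p) - p = -p + p*(3 + p))
F = 0 (F = 0*1 = 0)
U(w, h) = 8 (U(w, h) = 4*2 = 8)
l = 1/8 ≈ 0.12500
(F + l)**2 = (0 + 1/8)**2 = (1/8)**2 = 1/64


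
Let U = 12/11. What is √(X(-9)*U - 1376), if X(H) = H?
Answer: 2*I*√41921/11 ≈ 37.227*I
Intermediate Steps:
U = 12/11 (U = 12*(1/11) = 12/11 ≈ 1.0909)
√(X(-9)*U - 1376) = √(-9*12/11 - 1376) = √(-108/11 - 1376) = √(-15244/11) = 2*I*√41921/11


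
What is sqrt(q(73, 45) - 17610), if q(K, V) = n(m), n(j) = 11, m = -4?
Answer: I*sqrt(17599) ≈ 132.66*I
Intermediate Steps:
q(K, V) = 11
sqrt(q(73, 45) - 17610) = sqrt(11 - 17610) = sqrt(-17599) = I*sqrt(17599)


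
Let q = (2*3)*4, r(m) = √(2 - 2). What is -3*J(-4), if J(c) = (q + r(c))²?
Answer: -1728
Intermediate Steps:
r(m) = 0 (r(m) = √0 = 0)
q = 24 (q = 6*4 = 24)
J(c) = 576 (J(c) = (24 + 0)² = 24² = 576)
-3*J(-4) = -3*576 = -1728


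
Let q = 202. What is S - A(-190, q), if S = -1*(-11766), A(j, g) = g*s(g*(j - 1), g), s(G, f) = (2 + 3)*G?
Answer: 38979586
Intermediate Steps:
s(G, f) = 5*G
A(j, g) = 5*g**2*(-1 + j) (A(j, g) = g*(5*(g*(j - 1))) = g*(5*(g*(-1 + j))) = g*(5*g*(-1 + j)) = 5*g**2*(-1 + j))
S = 11766
S - A(-190, q) = 11766 - 5*202**2*(-1 - 190) = 11766 - 5*40804*(-191) = 11766 - 1*(-38967820) = 11766 + 38967820 = 38979586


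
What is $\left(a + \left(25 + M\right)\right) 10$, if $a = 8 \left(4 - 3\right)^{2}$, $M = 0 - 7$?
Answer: $260$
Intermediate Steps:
$M = -7$
$a = 8$ ($a = 8 \cdot 1^{2} = 8 \cdot 1 = 8$)
$\left(a + \left(25 + M\right)\right) 10 = \left(8 + \left(25 - 7\right)\right) 10 = \left(8 + 18\right) 10 = 26 \cdot 10 = 260$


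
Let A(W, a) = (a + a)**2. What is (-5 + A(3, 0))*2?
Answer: -10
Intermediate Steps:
A(W, a) = 4*a**2 (A(W, a) = (2*a)**2 = 4*a**2)
(-5 + A(3, 0))*2 = (-5 + 4*0**2)*2 = (-5 + 4*0)*2 = (-5 + 0)*2 = -5*2 = -10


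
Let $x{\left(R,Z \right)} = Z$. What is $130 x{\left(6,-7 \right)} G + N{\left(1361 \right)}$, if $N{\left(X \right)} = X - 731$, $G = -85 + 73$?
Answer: $11550$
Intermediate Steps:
$G = -12$
$N{\left(X \right)} = -731 + X$ ($N{\left(X \right)} = X - 731 = -731 + X$)
$130 x{\left(6,-7 \right)} G + N{\left(1361 \right)} = 130 \left(-7\right) \left(-12\right) + \left(-731 + 1361\right) = \left(-910\right) \left(-12\right) + 630 = 10920 + 630 = 11550$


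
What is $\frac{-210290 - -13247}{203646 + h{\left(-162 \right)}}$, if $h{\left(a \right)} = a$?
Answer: $- \frac{65681}{67828} \approx -0.96835$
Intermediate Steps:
$\frac{-210290 - -13247}{203646 + h{\left(-162 \right)}} = \frac{-210290 - -13247}{203646 - 162} = \frac{-210290 + \left(-178 + 13425\right)}{203484} = \left(-210290 + 13247\right) \frac{1}{203484} = \left(-197043\right) \frac{1}{203484} = - \frac{65681}{67828}$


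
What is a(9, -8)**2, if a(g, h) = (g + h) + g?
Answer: 100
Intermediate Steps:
a(g, h) = h + 2*g
a(9, -8)**2 = (-8 + 2*9)**2 = (-8 + 18)**2 = 10**2 = 100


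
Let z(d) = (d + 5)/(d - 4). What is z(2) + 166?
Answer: 325/2 ≈ 162.50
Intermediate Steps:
z(d) = (5 + d)/(-4 + d)
z(2) + 166 = (5 + 2)/(-4 + 2) + 166 = 7/(-2) + 166 = -½*7 + 166 = -7/2 + 166 = 325/2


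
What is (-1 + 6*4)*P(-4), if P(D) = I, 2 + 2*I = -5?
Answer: -161/2 ≈ -80.500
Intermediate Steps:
I = -7/2 (I = -1 + (½)*(-5) = -1 - 5/2 = -7/2 ≈ -3.5000)
P(D) = -7/2
(-1 + 6*4)*P(-4) = (-1 + 6*4)*(-7/2) = (-1 + 24)*(-7/2) = 23*(-7/2) = -161/2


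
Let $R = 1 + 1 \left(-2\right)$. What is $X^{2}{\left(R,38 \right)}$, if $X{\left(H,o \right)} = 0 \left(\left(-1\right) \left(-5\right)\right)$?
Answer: $0$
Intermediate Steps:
$R = -1$ ($R = 1 - 2 = -1$)
$X{\left(H,o \right)} = 0$ ($X{\left(H,o \right)} = 0 \cdot 5 = 0$)
$X^{2}{\left(R,38 \right)} = 0^{2} = 0$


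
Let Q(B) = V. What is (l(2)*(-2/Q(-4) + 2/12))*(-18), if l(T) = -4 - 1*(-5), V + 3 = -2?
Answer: -51/5 ≈ -10.200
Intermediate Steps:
V = -5 (V = -3 - 2 = -5)
Q(B) = -5
l(T) = 1 (l(T) = -4 + 5 = 1)
(l(2)*(-2/Q(-4) + 2/12))*(-18) = (1*(-2/(-5) + 2/12))*(-18) = (1*(-2*(-⅕) + 2*(1/12)))*(-18) = (1*(⅖ + ⅙))*(-18) = (1*(17/30))*(-18) = (17/30)*(-18) = -51/5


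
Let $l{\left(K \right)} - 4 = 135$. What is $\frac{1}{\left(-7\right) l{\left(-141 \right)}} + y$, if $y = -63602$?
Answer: $- \frac{61884747}{973} \approx -63602.0$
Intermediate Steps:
$l{\left(K \right)} = 139$ ($l{\left(K \right)} = 4 + 135 = 139$)
$\frac{1}{\left(-7\right) l{\left(-141 \right)}} + y = \frac{1}{\left(-7\right) 139} - 63602 = \frac{1}{-973} - 63602 = - \frac{1}{973} - 63602 = - \frac{61884747}{973}$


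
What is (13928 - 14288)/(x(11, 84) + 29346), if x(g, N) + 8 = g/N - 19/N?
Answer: -945/77012 ≈ -0.012271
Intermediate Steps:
x(g, N) = -8 - 19/N + g/N (x(g, N) = -8 + (g/N - 19/N) = -8 + (-19/N + g/N) = -8 - 19/N + g/N)
(13928 - 14288)/(x(11, 84) + 29346) = (13928 - 14288)/((-19 + 11 - 8*84)/84 + 29346) = -360/((-19 + 11 - 672)/84 + 29346) = -360/((1/84)*(-680) + 29346) = -360/(-170/21 + 29346) = -360/616096/21 = -360*21/616096 = -945/77012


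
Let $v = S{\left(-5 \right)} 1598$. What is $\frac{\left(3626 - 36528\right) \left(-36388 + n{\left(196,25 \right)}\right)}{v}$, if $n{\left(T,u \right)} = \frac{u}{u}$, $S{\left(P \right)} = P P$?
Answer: $\frac{598602537}{19975} \approx 29968.0$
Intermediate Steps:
$S{\left(P \right)} = P^{2}$
$n{\left(T,u \right)} = 1$
$v = 39950$ ($v = \left(-5\right)^{2} \cdot 1598 = 25 \cdot 1598 = 39950$)
$\frac{\left(3626 - 36528\right) \left(-36388 + n{\left(196,25 \right)}\right)}{v} = \frac{\left(3626 - 36528\right) \left(-36388 + 1\right)}{39950} = \left(-32902\right) \left(-36387\right) \frac{1}{39950} = 1197205074 \cdot \frac{1}{39950} = \frac{598602537}{19975}$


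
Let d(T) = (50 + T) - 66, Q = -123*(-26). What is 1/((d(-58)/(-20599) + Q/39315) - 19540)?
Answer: -269949895/5274798019996 ≈ -5.1177e-5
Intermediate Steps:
Q = 3198
d(T) = -16 + T
1/((d(-58)/(-20599) + Q/39315) - 19540) = 1/(((-16 - 58)/(-20599) + 3198/39315) - 19540) = 1/((-74*(-1/20599) + 3198*(1/39315)) - 19540) = 1/((74/20599 + 1066/13105) - 19540) = 1/(22928304/269949895 - 19540) = 1/(-5274798019996/269949895) = -269949895/5274798019996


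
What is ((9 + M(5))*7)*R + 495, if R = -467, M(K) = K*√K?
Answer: -28926 - 16345*√5 ≈ -65475.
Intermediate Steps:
M(K) = K^(3/2)
((9 + M(5))*7)*R + 495 = ((9 + 5^(3/2))*7)*(-467) + 495 = ((9 + 5*√5)*7)*(-467) + 495 = (63 + 35*√5)*(-467) + 495 = (-29421 - 16345*√5) + 495 = -28926 - 16345*√5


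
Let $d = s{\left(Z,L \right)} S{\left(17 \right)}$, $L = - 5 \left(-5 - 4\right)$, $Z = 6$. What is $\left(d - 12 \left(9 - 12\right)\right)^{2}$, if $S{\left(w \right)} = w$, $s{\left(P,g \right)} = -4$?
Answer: $1024$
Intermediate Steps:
$L = 45$ ($L = \left(-5\right) \left(-9\right) = 45$)
$d = -68$ ($d = \left(-4\right) 17 = -68$)
$\left(d - 12 \left(9 - 12\right)\right)^{2} = \left(-68 - 12 \left(9 - 12\right)\right)^{2} = \left(-68 - -36\right)^{2} = \left(-68 + 36\right)^{2} = \left(-32\right)^{2} = 1024$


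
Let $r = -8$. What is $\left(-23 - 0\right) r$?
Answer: $184$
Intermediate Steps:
$\left(-23 - 0\right) r = \left(-23 - 0\right) \left(-8\right) = \left(-23 + 0\right) \left(-8\right) = \left(-23\right) \left(-8\right) = 184$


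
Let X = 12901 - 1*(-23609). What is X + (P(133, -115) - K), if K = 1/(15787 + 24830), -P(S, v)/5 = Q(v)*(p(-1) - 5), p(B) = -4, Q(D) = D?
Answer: 1272733694/40617 ≈ 31335.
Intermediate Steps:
X = 36510 (X = 12901 + 23609 = 36510)
P(S, v) = 45*v (P(S, v) = -5*v*(-4 - 5) = -5*v*(-9) = -(-45)*v = 45*v)
K = 1/40617 ≈ 2.4620e-5
X + (P(133, -115) - K) = 36510 + (45*(-115) - 1*1/40617) = 36510 + (-5175 - 1/40617) = 36510 - 210192976/40617 = 1272733694/40617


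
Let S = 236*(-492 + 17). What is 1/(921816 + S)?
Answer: 1/809716 ≈ 1.2350e-6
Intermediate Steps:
S = -112100 (S = 236*(-475) = -112100)
1/(921816 + S) = 1/(921816 - 112100) = 1/809716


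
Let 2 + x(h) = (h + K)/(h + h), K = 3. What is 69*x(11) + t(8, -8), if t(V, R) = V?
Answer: -947/11 ≈ -86.091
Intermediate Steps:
x(h) = -2 + (3 + h)/(2*h) (x(h) = -2 + (h + 3)/(h + h) = -2 + (3 + h)/((2*h)) = -2 + (3 + h)*(1/(2*h)) = -2 + (3 + h)/(2*h))
69*x(11) + t(8, -8) = 69*((3/2)*(1 - 1*11)/11) + 8 = 69*((3/2)*(1/11)*(1 - 11)) + 8 = 69*((3/2)*(1/11)*(-10)) + 8 = 69*(-15/11) + 8 = -1035/11 + 8 = -947/11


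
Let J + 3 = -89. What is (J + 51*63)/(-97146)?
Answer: -3121/97146 ≈ -0.032127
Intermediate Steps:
J = -92 (J = -3 - 89 = -92)
(J + 51*63)/(-97146) = (-92 + 51*63)/(-97146) = (-92 + 3213)*(-1/97146) = 3121*(-1/97146) = -3121/97146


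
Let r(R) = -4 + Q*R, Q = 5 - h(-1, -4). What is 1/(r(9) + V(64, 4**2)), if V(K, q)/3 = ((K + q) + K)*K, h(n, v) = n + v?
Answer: 1/27734 ≈ 3.6057e-5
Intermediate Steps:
Q = 10 (Q = 5 - (-1 - 4) = 5 - 1*(-5) = 5 + 5 = 10)
V(K, q) = 3*K*(q + 2*K) (V(K, q) = 3*(((K + q) + K)*K) = 3*((q + 2*K)*K) = 3*(K*(q + 2*K)) = 3*K*(q + 2*K))
r(R) = -4 + 10*R
1/(r(9) + V(64, 4**2)) = 1/((-4 + 10*9) + 3*64*(4**2 + 2*64)) = 1/((-4 + 90) + 3*64*(16 + 128)) = 1/(86 + 3*64*144) = 1/(86 + 27648) = 1/27734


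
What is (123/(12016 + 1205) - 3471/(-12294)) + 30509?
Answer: 61221592099/2006654 ≈ 30509.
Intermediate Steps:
(123/(12016 + 1205) - 3471/(-12294)) + 30509 = (123/13221 - 3471*(-1/12294)) + 30509 = (123*(1/13221) + 1157/4098) + 30509 = (41/4407 + 1157/4098) + 30509 = 585213/2006654 + 30509 = 61221592099/2006654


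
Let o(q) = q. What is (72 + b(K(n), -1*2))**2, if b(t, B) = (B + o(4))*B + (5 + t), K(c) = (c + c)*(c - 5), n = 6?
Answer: 7225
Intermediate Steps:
K(c) = 2*c*(-5 + c) (K(c) = (2*c)*(-5 + c) = 2*c*(-5 + c))
b(t, B) = 5 + t + B*(4 + B) (b(t, B) = (B + 4)*B + (5 + t) = (4 + B)*B + (5 + t) = B*(4 + B) + (5 + t) = 5 + t + B*(4 + B))
(72 + b(K(n), -1*2))**2 = (72 + (5 + 2*6*(-5 + 6) + (-1*2)**2 + 4*(-1*2)))**2 = (72 + (5 + 2*6*1 + (-2)**2 + 4*(-2)))**2 = (72 + (5 + 12 + 4 - 8))**2 = (72 + 13)**2 = 85**2 = 7225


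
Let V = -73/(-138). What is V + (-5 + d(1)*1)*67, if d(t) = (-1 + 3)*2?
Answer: -9173/138 ≈ -66.471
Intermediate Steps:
d(t) = 4 (d(t) = 2*2 = 4)
V = 73/138 (V = -73*(-1/138) = 73/138 ≈ 0.52899)
V + (-5 + d(1)*1)*67 = 73/138 + (-5 + 4*1)*67 = 73/138 + (-5 + 4)*67 = 73/138 - 1*67 = 73/138 - 67 = -9173/138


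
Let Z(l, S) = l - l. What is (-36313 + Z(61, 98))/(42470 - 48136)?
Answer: 36313/5666 ≈ 6.4089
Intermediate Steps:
Z(l, S) = 0
(-36313 + Z(61, 98))/(42470 - 48136) = (-36313 + 0)/(42470 - 48136) = -36313/(-5666) = -36313*(-1/5666) = 36313/5666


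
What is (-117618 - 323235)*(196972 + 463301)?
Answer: -291083332869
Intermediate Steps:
(-117618 - 323235)*(196972 + 463301) = -440853*660273 = -291083332869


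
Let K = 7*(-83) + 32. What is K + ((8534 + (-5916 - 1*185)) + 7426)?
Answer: 9310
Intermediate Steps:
K = -549 (K = -581 + 32 = -549)
K + ((8534 + (-5916 - 1*185)) + 7426) = -549 + ((8534 + (-5916 - 1*185)) + 7426) = -549 + ((8534 + (-5916 - 185)) + 7426) = -549 + ((8534 - 6101) + 7426) = -549 + (2433 + 7426) = -549 + 9859 = 9310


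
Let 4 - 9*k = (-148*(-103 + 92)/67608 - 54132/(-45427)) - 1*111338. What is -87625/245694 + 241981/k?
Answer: 403346974160866489829/21003950270634368610 ≈ 19.203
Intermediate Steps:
k = 85488250712815/6910264386 (k = 4/9 - ((-148*(-103 + 92)/67608 - 54132/(-45427)) - 1*111338)/9 = 4/9 - ((-148*(-11)*(1/67608) - 54132*(-1/45427)) - 111338)/9 = 4/9 - ((1628*(1/67608) + 54132/45427) - 111338)/9 = 4/9 - ((407/16902 + 54132/45427) - 111338)/9 = 4/9 - (933427853/767807154 - 111338)/9 = 4/9 - 1/9*(-85485179484199/767807154) = 4/9 + 85485179484199/6910264386 = 85488250712815/6910264386 ≈ 12371.)
-87625/245694 + 241981/k = -87625/245694 + 241981/(85488250712815/6910264386) = -87625*1/245694 + 241981*(6910264386/85488250712815) = -87625/245694 + 1672152686388666/85488250712815 = 403346974160866489829/21003950270634368610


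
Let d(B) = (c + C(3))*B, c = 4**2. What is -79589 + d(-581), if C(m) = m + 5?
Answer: -93533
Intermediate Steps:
C(m) = 5 + m
c = 16
d(B) = 24*B (d(B) = (16 + (5 + 3))*B = (16 + 8)*B = 24*B)
-79589 + d(-581) = -79589 + 24*(-581) = -79589 - 13944 = -93533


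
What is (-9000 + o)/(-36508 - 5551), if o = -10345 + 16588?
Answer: 2757/42059 ≈ 0.065551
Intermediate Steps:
o = 6243
(-9000 + o)/(-36508 - 5551) = (-9000 + 6243)/(-36508 - 5551) = -2757/(-42059) = -2757*(-1/42059) = 2757/42059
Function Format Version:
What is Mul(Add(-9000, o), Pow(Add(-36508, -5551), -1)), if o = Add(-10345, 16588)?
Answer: Rational(2757, 42059) ≈ 0.065551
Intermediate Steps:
o = 6243
Mul(Add(-9000, o), Pow(Add(-36508, -5551), -1)) = Mul(Add(-9000, 6243), Pow(Add(-36508, -5551), -1)) = Mul(-2757, Pow(-42059, -1)) = Mul(-2757, Rational(-1, 42059)) = Rational(2757, 42059)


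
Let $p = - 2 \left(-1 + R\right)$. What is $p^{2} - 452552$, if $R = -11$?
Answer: $-451976$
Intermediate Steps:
$p = 24$ ($p = - 2 \left(-1 - 11\right) = \left(-2\right) \left(-12\right) = 24$)
$p^{2} - 452552 = 24^{2} - 452552 = 576 - 452552 = -451976$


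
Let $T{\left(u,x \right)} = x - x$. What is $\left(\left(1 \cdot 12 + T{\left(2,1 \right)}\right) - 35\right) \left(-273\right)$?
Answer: $6279$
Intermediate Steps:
$T{\left(u,x \right)} = 0$
$\left(\left(1 \cdot 12 + T{\left(2,1 \right)}\right) - 35\right) \left(-273\right) = \left(\left(1 \cdot 12 + 0\right) - 35\right) \left(-273\right) = \left(\left(12 + 0\right) - 35\right) \left(-273\right) = \left(12 - 35\right) \left(-273\right) = \left(-23\right) \left(-273\right) = 6279$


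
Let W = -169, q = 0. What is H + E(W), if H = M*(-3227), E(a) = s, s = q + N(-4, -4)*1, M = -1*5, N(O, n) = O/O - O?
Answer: 16140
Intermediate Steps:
N(O, n) = 1 - O
M = -5
s = 5 (s = 0 + (1 - 1*(-4))*1 = 0 + (1 + 4)*1 = 0 + 5*1 = 0 + 5 = 5)
E(a) = 5
H = 16135 (H = -5*(-3227) = 16135)
H + E(W) = 16135 + 5 = 16140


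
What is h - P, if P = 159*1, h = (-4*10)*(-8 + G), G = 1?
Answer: 121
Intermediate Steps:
h = 280 (h = (-4*10)*(-8 + 1) = -40*(-7) = 280)
P = 159
h - P = 280 - 1*159 = 280 - 159 = 121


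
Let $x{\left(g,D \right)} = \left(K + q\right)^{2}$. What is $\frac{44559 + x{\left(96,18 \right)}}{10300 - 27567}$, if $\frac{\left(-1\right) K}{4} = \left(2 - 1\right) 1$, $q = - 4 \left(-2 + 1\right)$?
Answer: $- \frac{44559}{17267} \approx -2.5806$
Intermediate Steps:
$q = 4$ ($q = \left(-4\right) \left(-1\right) = 4$)
$K = -4$ ($K = - 4 \left(2 - 1\right) 1 = - 4 \cdot 1 \cdot 1 = \left(-4\right) 1 = -4$)
$x{\left(g,D \right)} = 0$ ($x{\left(g,D \right)} = \left(-4 + 4\right)^{2} = 0^{2} = 0$)
$\frac{44559 + x{\left(96,18 \right)}}{10300 - 27567} = \frac{44559 + 0}{10300 - 27567} = \frac{44559}{-17267} = 44559 \left(- \frac{1}{17267}\right) = - \frac{44559}{17267}$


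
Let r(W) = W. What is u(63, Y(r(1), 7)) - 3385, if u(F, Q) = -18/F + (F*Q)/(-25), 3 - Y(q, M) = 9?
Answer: -589779/175 ≈ -3370.2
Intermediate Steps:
Y(q, M) = -6 (Y(q, M) = 3 - 1*9 = 3 - 9 = -6)
u(F, Q) = -18/F - F*Q/25 (u(F, Q) = -18/F + (F*Q)*(-1/25) = -18/F - F*Q/25)
u(63, Y(r(1), 7)) - 3385 = (-18/63 - 1/25*63*(-6)) - 3385 = (-18*1/63 + 378/25) - 3385 = (-2/7 + 378/25) - 3385 = 2596/175 - 3385 = -589779/175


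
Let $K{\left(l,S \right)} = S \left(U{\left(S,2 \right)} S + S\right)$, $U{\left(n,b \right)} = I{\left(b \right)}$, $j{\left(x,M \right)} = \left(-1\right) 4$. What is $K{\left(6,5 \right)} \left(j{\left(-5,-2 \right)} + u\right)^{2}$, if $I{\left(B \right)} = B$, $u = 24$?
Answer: $30000$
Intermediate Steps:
$j{\left(x,M \right)} = -4$
$U{\left(n,b \right)} = b$
$K{\left(l,S \right)} = 3 S^{2}$ ($K{\left(l,S \right)} = S \left(2 S + S\right) = S 3 S = 3 S^{2}$)
$K{\left(6,5 \right)} \left(j{\left(-5,-2 \right)} + u\right)^{2} = 3 \cdot 5^{2} \left(-4 + 24\right)^{2} = 3 \cdot 25 \cdot 20^{2} = 75 \cdot 400 = 30000$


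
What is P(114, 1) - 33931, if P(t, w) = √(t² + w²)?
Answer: -33931 + √12997 ≈ -33817.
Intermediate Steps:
P(114, 1) - 33931 = √(114² + 1²) - 33931 = √(12996 + 1) - 33931 = √12997 - 33931 = -33931 + √12997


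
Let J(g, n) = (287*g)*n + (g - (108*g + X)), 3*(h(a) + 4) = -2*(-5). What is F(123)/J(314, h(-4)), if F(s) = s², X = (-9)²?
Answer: -45387/281273 ≈ -0.16136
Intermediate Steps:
X = 81
h(a) = -⅔ (h(a) = -4 + (-2*(-5))/3 = -4 + (⅓)*10 = -4 + 10/3 = -⅔)
J(g, n) = -81 - 107*g + 287*g*n (J(g, n) = (287*g)*n + (g - (108*g + 81)) = 287*g*n + (g - (81 + 108*g)) = 287*g*n + (g + (-81 - 108*g)) = 287*g*n + (-81 - 107*g) = -81 - 107*g + 287*g*n)
F(123)/J(314, h(-4)) = 123²/(-81 - 107*314 + 287*314*(-⅔)) = 15129/(-81 - 33598 - 180236/3) = 15129/(-281273/3) = 15129*(-3/281273) = -45387/281273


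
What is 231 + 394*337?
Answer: 133009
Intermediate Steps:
231 + 394*337 = 231 + 132778 = 133009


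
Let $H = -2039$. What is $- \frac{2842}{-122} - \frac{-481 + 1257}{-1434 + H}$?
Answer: $\frac{4982469}{211853} \approx 23.519$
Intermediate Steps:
$- \frac{2842}{-122} - \frac{-481 + 1257}{-1434 + H} = - \frac{2842}{-122} - \frac{-481 + 1257}{-1434 - 2039} = \left(-2842\right) \left(- \frac{1}{122}\right) - \frac{776}{-3473} = \frac{1421}{61} - 776 \left(- \frac{1}{3473}\right) = \frac{1421}{61} - - \frac{776}{3473} = \frac{1421}{61} + \frac{776}{3473} = \frac{4982469}{211853}$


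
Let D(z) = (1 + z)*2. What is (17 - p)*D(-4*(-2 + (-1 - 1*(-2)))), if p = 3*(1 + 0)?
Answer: 140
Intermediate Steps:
p = 3 (p = 3*1 = 3)
D(z) = 2 + 2*z
(17 - p)*D(-4*(-2 + (-1 - 1*(-2)))) = (17 - 1*3)*(2 + 2*(-4*(-2 + (-1 - 1*(-2))))) = (17 - 3)*(2 + 2*(-4*(-2 + (-1 + 2)))) = 14*(2 + 2*(-4*(-2 + 1))) = 14*(2 + 2*(-4*(-1))) = 14*(2 + 2*4) = 14*(2 + 8) = 14*10 = 140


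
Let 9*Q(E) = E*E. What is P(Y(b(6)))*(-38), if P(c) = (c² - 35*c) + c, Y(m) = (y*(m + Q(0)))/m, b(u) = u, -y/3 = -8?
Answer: 9120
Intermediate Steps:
Q(E) = E²/9 (Q(E) = (E*E)/9 = E²/9)
y = 24 (y = -3*(-8) = 24)
Y(m) = 24 (Y(m) = (24*(m + (⅑)*0²))/m = (24*(m + (⅑)*0))/m = (24*(m + 0))/m = (24*m)/m = 24)
P(c) = c² - 34*c
P(Y(b(6)))*(-38) = (24*(-34 + 24))*(-38) = (24*(-10))*(-38) = -240*(-38) = 9120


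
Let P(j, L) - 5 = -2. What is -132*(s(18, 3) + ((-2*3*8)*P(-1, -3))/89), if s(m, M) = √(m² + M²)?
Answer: 19008/89 - 396*√37 ≈ -2195.2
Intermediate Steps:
P(j, L) = 3 (P(j, L) = 5 - 2 = 3)
s(m, M) = √(M² + m²)
-132*(s(18, 3) + ((-2*3*8)*P(-1, -3))/89) = -132*(√(3² + 18²) + ((-2*3*8)*3)/89) = -132*(√(9 + 324) + (-6*8*3)*(1/89)) = -132*(√333 - 48*3*(1/89)) = -132*(3*√37 - 144*1/89) = -132*(3*√37 - 144/89) = -132*(-144/89 + 3*√37) = 19008/89 - 396*√37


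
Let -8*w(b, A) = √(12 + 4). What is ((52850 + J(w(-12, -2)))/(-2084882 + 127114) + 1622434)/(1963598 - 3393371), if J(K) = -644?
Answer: -1588174657553/1399581913332 ≈ -1.1347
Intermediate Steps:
w(b, A) = -½ (w(b, A) = -√(12 + 4)/8 = -√16/8 = -⅛*4 = -½)
((52850 + J(w(-12, -2)))/(-2084882 + 127114) + 1622434)/(1963598 - 3393371) = ((52850 - 644)/(-2084882 + 127114) + 1622434)/(1963598 - 3393371) = (52206/(-1957768) + 1622434)/(-1429773) = (52206*(-1/1957768) + 1622434)*(-1/1429773) = (-26103/978884 + 1622434)*(-1/1429773) = (1588174657553/978884)*(-1/1429773) = -1588174657553/1399581913332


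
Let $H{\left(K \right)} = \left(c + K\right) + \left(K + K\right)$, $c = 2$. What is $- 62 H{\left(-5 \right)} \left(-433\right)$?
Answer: $-348998$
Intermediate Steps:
$H{\left(K \right)} = 2 + 3 K$ ($H{\left(K \right)} = \left(2 + K\right) + \left(K + K\right) = \left(2 + K\right) + 2 K = 2 + 3 K$)
$- 62 H{\left(-5 \right)} \left(-433\right) = - 62 \left(2 + 3 \left(-5\right)\right) \left(-433\right) = - 62 \left(2 - 15\right) \left(-433\right) = \left(-62\right) \left(-13\right) \left(-433\right) = 806 \left(-433\right) = -348998$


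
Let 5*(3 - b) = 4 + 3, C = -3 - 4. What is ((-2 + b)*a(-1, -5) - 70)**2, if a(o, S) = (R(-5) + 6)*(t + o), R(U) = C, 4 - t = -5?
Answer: 111556/25 ≈ 4462.2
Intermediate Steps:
t = 9 (t = 4 - 1*(-5) = 4 + 5 = 9)
C = -7
b = 8/5 (b = 3 - (4 + 3)/5 = 3 - 1/5*7 = 3 - 7/5 = 8/5 ≈ 1.6000)
R(U) = -7
a(o, S) = -9 - o (a(o, S) = (-7 + 6)*(9 + o) = -(9 + o) = -9 - o)
((-2 + b)*a(-1, -5) - 70)**2 = ((-2 + 8/5)*(-9 - 1*(-1)) - 70)**2 = (-2*(-9 + 1)/5 - 70)**2 = (-2/5*(-8) - 70)**2 = (16/5 - 70)**2 = (-334/5)**2 = 111556/25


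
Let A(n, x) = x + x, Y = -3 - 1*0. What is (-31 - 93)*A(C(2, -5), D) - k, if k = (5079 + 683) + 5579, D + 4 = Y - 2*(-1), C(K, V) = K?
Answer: -10101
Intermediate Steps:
Y = -3 (Y = -3 + 0 = -3)
D = -5 (D = -4 + (-3 - 2*(-1)) = -4 + (-3 + 2) = -4 - 1 = -5)
k = 11341 (k = 5762 + 5579 = 11341)
A(n, x) = 2*x
(-31 - 93)*A(C(2, -5), D) - k = (-31 - 93)*(2*(-5)) - 1*11341 = -124*(-10) - 11341 = 1240 - 11341 = -10101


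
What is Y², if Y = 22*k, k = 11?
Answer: 58564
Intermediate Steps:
Y = 242 (Y = 22*11 = 242)
Y² = 242² = 58564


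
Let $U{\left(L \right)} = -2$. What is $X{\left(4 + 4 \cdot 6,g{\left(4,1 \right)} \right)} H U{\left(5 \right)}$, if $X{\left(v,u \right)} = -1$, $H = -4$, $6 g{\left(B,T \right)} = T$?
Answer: $-8$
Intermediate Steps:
$g{\left(B,T \right)} = \frac{T}{6}$
$X{\left(4 + 4 \cdot 6,g{\left(4,1 \right)} \right)} H U{\left(5 \right)} = \left(-1\right) \left(-4\right) \left(-2\right) = 4 \left(-2\right) = -8$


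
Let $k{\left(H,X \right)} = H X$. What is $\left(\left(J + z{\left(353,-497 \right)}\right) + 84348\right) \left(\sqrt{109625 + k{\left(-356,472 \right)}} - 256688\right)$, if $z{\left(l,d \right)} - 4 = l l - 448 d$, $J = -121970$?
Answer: $-79482669136 + 309647 i \sqrt{58407} \approx -7.9483 \cdot 10^{10} + 7.4834 \cdot 10^{7} i$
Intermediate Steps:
$z{\left(l,d \right)} = 4 + l^{2} - 448 d$ ($z{\left(l,d \right)} = 4 - \left(448 d - l l\right) = 4 - \left(- l^{2} + 448 d\right) = 4 + l^{2} - 448 d$)
$\left(\left(J + z{\left(353,-497 \right)}\right) + 84348\right) \left(\sqrt{109625 + k{\left(-356,472 \right)}} - 256688\right) = \left(\left(-121970 + \left(4 + 353^{2} - -222656\right)\right) + 84348\right) \left(\sqrt{109625 - 168032} - 256688\right) = \left(\left(-121970 + \left(4 + 124609 + 222656\right)\right) + 84348\right) \left(\sqrt{109625 - 168032} - 256688\right) = \left(\left(-121970 + 347269\right) + 84348\right) \left(\sqrt{-58407} - 256688\right) = \left(225299 + 84348\right) \left(i \sqrt{58407} - 256688\right) = 309647 \left(-256688 + i \sqrt{58407}\right) = -79482669136 + 309647 i \sqrt{58407}$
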